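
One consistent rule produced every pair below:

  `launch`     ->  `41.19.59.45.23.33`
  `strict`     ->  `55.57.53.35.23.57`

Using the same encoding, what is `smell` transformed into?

l(#12)→41 and a(#1)→19: differences scale by 2, so n = 2·pos + 17. Each letter becomes 2×(its alphabet position, a=1..z=26) + 17.
For smell: s=19→55, m=13→43, e=5→27, l=12→41, l=12→41.

55.43.27.41.41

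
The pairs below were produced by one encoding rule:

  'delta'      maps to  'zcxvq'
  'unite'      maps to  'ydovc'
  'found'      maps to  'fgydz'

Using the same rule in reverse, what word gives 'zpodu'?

drink

d(3)→z(25) and e(4)→c(2) fit y≡3x+16 (mod 26); the inverse of 3 mod 26 is 9. Treating letters as 0–25, the rule is x ↦ 3x + 16 (mod 26).
Undoing it on zpodu: z(25)→9·(25−16)≡3=d; p(15)→9·(15−16)≡17=r; o(14)→9·(14−16)≡8=i; d(3)→9·(3−16)≡13=n; u(20)→9·(20−16)≡10=k (all mod 26).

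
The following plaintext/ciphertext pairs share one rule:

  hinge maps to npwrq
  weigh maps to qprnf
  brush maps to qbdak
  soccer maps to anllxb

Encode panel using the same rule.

The word is reversed, then every letter is shifted forward by 9.
On panel: reverse → lenap; then shift: l+9=u, e+9=n, n+9=w, a+9=j, p+9=y.

unwjy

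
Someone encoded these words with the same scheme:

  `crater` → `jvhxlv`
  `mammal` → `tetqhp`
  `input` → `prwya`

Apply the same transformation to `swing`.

zaprn

Shifts by position in crater: pos 0: c→j (+7), pos 1: r→v (+4), pos 2: a→h (+7), pos 3: t→x (+4) — repeating every 2. A repeating key of period 2 is used — shifts +7, +4 over and over.
Applying it to swing: s+7=z, w+4=a, i+7=p, n+4=r, g+7=n.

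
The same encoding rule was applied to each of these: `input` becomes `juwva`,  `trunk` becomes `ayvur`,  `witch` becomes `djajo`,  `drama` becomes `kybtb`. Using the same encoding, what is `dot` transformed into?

The shift depends on letter class: consonant n→u is +7, but vowel i→j is +1. Vowels shift forward by 1 and consonants shift forward by 7.
Applying it to dot: d(cons)+7=k, o(vowel)+1=p, t(cons)+7=a.

kpa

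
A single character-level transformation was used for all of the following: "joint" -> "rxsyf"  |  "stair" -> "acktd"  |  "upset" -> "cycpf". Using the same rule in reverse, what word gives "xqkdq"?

In joint: j→r is +8, o→x is +9, i→s is +10, n→y is +11 — the shift increases by 1 each position. Letter i (0-indexed) is shifted by i+8, so successive shifts are 8, 9, 10, ….
Undoing it on xqkdq: x−8=p, q−9=h, k−10=a, d−11=s, q−12=e.

phase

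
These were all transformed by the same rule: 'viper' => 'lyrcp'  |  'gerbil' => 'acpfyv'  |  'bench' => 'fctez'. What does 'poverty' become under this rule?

rslcpni

v(21)→l(11) and i(8)→y(24) fit y≡25x+6 (mod 26); the inverse of 25 mod 26 is 25. This is an affine cipher: with a=0,…,z=25, each position x becomes (25x+6) mod 26.
For poverty: p(15)→25·15+6≡17=r; o(14)→25·14+6≡18=s; v(21)→25·21+6≡11=l; e(4)→25·4+6≡2=c; r(17)→25·17+6≡15=p; t(19)→25·19+6≡13=n; y(24)→25·24+6≡8=i (all mod 26).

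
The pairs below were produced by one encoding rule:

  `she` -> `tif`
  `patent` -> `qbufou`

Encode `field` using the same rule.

gjfme

It's a constant shift of +1 (ROT1).
For field: f+1=g, i+1=j, e+1=f, l+1=m, d+1=e.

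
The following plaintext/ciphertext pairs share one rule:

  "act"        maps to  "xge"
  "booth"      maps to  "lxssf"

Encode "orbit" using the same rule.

xmfvs

The word is reversed, then every letter is shifted forward by 4.
On orbit: reverse → tibro; then shift: t+4=x, i+4=m, b+4=f, r+4=v, o+4=s.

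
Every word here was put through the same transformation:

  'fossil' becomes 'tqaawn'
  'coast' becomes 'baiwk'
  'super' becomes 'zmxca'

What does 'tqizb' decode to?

trail

The word is reversed, then every letter is shifted forward by 8.
Reversing it on tqizb: shift back: t−8=l, q−8=i, i−8=a, z−8=r, b−8=t → liart; then reverse → trail.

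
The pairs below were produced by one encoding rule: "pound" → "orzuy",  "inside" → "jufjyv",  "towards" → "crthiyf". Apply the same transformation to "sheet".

Treating letters as 0–25, the rule is x ↦ 23x + 7 (mod 26).
For sheet: s(18)→23·18+7≡5=f; h(7)→23·7+7≡12=m; e(4)→23·4+7≡21=v; e(4)→23·4+7≡21=v; t(19)→23·19+7≡2=c (all mod 26).

fmvvc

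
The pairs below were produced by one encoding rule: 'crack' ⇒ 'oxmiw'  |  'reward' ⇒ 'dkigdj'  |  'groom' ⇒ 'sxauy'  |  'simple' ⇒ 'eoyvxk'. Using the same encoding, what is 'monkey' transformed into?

yuzqqe

It's a Vigenère-style cipher with numeric key [12,6]: position i shifts by key[i mod 2].
For monkey: m+12=y, o+6=u, n+12=z, k+6=q, e+12=q, y+6=e.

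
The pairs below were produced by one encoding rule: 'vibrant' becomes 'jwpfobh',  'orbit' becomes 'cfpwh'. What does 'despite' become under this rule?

Every letter moves 14 places later in the alphabet, wrapping around z→a.
For despite: d+14=r, e+14=s, s+14=g, p+14=d, i+14=w, t+14=h, e+14=s.

rsgdwhs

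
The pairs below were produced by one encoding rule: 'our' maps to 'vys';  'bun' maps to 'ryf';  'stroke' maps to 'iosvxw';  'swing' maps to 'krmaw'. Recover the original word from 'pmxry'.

Read the word backwards and shift each letter +4.
Undoing it on pmxry: shift back: p−4=l, m−4=i, x−4=t, r−4=n, y−4=u → litnu; then reverse → until.

until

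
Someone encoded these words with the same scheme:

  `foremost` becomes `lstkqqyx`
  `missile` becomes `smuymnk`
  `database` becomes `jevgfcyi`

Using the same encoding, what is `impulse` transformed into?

Shifts by position in foremost: pos 0: f→l (+6), pos 1: o→s (+4), pos 2: r→t (+2), pos 3: e→k (+6), pos 4: m→q (+4), pos 5: o→q (+2) — repeating every 3. It's a Vigenère-style cipher with numeric key [6,4,2]: position i shifts by key[i mod 3].
For impulse: i+6=o, m+4=q, p+2=r, u+6=a, l+4=p, s+2=u, e+6=k.

oqrapuk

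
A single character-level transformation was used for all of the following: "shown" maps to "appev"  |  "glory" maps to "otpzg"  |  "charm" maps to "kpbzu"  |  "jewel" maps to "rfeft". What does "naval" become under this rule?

The rule splits by letter class: vowels +1, consonants +8.
On naval: n(cons)+8=v, a(vowel)+1=b, v(cons)+8=d, a(vowel)+1=b, l(cons)+8=t.

vbdbt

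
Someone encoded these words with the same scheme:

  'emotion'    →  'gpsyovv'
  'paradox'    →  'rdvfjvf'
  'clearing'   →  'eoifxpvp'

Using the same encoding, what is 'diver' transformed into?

In emotion: e→g is +2, m→p is +3, o→s is +4, t→y is +5 — the shift increases by 1 each position. Letter i (0-indexed) is shifted by i+2, so successive shifts are 2, 3, 4, ….
Applying it to diver: d+2=f, i+3=l, v+4=z, e+5=j, r+6=x.

flzjx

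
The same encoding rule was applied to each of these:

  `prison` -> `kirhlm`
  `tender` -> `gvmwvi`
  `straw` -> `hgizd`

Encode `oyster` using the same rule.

lbhgvi

Letters are reflected about the middle of the alphabet (position → 25−position): Atbash.
For oyster: o↔l, y↔b, s↔h, t↔g, e↔v, r↔i.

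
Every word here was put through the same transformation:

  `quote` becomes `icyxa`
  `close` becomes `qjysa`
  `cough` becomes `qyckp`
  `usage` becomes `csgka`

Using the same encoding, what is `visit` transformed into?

husux

q(16)→i(8) and u(20)→c(2) fit y≡5x+6 (mod 26); the inverse of 5 mod 26 is 21. This is an affine cipher: with a=0,…,z=25, each position x becomes (5x+6) mod 26.
Applying it to visit: v(21)→5·21+6≡7=h; i(8)→5·8+6≡20=u; s(18)→5·18+6≡18=s; i(8)→5·8+6≡20=u; t(19)→5·19+6≡23=x (all mod 26).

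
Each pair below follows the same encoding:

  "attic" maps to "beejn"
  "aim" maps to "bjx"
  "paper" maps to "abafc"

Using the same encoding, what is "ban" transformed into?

Vowels shift forward by 1 and consonants shift forward by 11.
Applying it to ban: b(cons)+11=m, a(vowel)+1=b, n(cons)+11=y.

mby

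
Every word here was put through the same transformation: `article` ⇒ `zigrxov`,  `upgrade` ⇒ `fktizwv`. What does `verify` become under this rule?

Each pair mirrors across the alphabet (a↔z, r↔i, t↔g): positions sum to 25. Letters are reflected about the middle of the alphabet (position → 25−position): Atbash.
Applying it to verify: v↔e, e↔v, r↔i, i↔r, f↔u, y↔b.

evirub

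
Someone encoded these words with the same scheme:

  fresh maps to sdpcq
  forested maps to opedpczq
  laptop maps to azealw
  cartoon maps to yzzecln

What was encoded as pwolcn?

The output letters match the input read backwards, each shifted +11: fresh reversed is hserf. Two steps: reverse the string, then apply a Caesar shift of +11.
Reversing it on pwolcn: shift back: p−11=e, w−11=l, o−11=d, l−11=a, c−11=r, n−11=c → eldarc; then reverse → cradle.

cradle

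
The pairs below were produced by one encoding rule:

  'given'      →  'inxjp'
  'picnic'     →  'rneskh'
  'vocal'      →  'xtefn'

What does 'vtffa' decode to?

The shifts repeat in a cycle of length 2: positions 0,1,… shift by +2, +5, then the pattern repeats.
Undoing it on vtffa: v−2=t, t−5=o, f−2=d, f−5=a, a−2=y.

today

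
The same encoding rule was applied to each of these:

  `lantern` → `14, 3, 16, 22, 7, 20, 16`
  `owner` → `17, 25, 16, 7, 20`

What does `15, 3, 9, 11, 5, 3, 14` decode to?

magical

l is letter #12 and maps to 14: an offset of 2. Each letter is replaced by its alphabet position (a=1..z=26) + 2.
Undoing it on 15, 3, 9, 11, 5, 3, 14: 15→(15−2)÷1=13=m, 3→(3−2)÷1=1=a, 9→(9−2)÷1=7=g, 11→(11−2)÷1=9=i, 5→(5−2)÷1=3=c, 3→(3−2)÷1=1=a, 14→(14−2)÷1=12=l.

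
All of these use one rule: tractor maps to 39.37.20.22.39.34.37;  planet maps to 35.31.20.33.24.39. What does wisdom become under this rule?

42.28.38.23.34.32

The number is (letter's place in the alphabet, a=1) + 19.
On wisdom: w=23→42, i=9→28, s=19→38, d=4→23, o=15→34, m=13→32.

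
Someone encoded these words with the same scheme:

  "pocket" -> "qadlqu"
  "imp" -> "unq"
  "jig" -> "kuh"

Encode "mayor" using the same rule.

nmzas

The shift depends on letter class: consonant p→q is +1, but vowel o→a is +12. Vowels shift forward by 12 and consonants shift forward by 1.
Applying it to mayor: m(cons)+1=n, a(vowel)+12=m, y(cons)+1=z, o(vowel)+12=a, r(cons)+1=s.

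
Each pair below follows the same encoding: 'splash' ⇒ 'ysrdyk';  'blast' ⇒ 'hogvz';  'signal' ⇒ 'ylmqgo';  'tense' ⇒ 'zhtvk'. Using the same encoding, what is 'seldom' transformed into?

yhrgup

Shifts by position in splash: pos 0: s→y (+6), pos 1: p→s (+3), pos 2: l→r (+6), pos 3: a→d (+3) — repeating every 2. It's a Vigenère-style cipher with numeric key [6,3]: position i shifts by key[i mod 2].
On seldom: s+6=y, e+3=h, l+6=r, d+3=g, o+6=u, m+3=p.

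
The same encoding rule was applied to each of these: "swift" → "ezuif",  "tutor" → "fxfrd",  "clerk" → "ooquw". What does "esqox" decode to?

Shifts by position in swift: pos 0: s→e (+12), pos 1: w→z (+3), pos 2: i→u (+12), pos 3: f→i (+3) — repeating every 2. A repeating key of period 2 is used — shifts +12, +3 over and over.
Reversing it on esqox: e−12=s, s−3=p, q−12=e, o−3=l, x−12=l.

spell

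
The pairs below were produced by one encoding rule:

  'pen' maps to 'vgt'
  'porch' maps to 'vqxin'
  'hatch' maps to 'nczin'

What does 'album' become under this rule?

crhws

The shift depends on letter class: consonant p→v is +6, but vowel e→g is +2. Two shifts are in play — +2 for a/e/i/o/u, +6 for every other letter.
On album: a(vowel)+2=c, l(cons)+6=r, b(cons)+6=h, u(vowel)+2=w, m(cons)+6=s.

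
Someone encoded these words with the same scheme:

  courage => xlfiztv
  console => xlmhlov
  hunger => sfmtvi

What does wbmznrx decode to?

dynamic

Each pair mirrors across the alphabet (c↔x, o↔l, u↔f): positions sum to 25. Each letter is replaced by its mirror in the alphabet: a↔z, b↔y, c↔x, and so on (the Atbash cipher).
Reversing it on wbmznrx: w↔d, b↔y, m↔n, z↔a, n↔m, r↔i, x↔c.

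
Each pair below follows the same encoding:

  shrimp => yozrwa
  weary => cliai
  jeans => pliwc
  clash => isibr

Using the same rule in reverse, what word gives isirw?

In shrimp: s→y is +6, h→o is +7, r→z is +8, i→r is +9 — the shift increases by 1 each position. Each letter shifts forward by (position + 6), i.e. 6, 7, 8, … — the shift grows by one for each successive letter.
Reversing it on isirw: i−6=c, s−7=l, i−8=a, r−9=i, w−10=m.

claim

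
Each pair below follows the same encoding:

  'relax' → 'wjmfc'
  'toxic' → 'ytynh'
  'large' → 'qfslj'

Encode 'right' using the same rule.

Shifts by position in relax: pos 0: r→w (+5), pos 1: e→j (+5), pos 2: l→m (+1), pos 3: a→f (+5), pos 4: x→c (+5) — repeating every 3. The shifts repeat in a cycle of length 3: positions 0,1,… shift by +5, +5, +1, then the pattern repeats.
On right: r+5=w, i+5=n, g+1=h, h+5=m, t+5=y.

wnhmy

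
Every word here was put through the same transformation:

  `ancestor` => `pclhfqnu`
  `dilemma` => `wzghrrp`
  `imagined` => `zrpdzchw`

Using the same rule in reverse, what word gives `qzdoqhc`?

tighten

Each letter's alphabet position (a=0..z=25) is mapped through 11·x+15 mod 26 — an affine cipher.
Undoing it on qzdoqhc: q(16)→19·(16−15)≡19=t; z(25)→19·(25−15)≡8=i; d(3)→19·(3−15)≡6=g; o(14)→19·(14−15)≡7=h; q(16)→19·(16−15)≡19=t; h(7)→19·(7−15)≡4=e; c(2)→19·(2−15)≡13=n (all mod 26).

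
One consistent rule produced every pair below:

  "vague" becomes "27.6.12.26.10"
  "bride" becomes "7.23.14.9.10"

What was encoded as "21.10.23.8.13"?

The number is (letter's place in the alphabet, a=1) + 5.
Undoing it on 21.10.23.8.13: 21→(21−5)÷1=16=p, 10→(10−5)÷1=5=e, 23→(23−5)÷1=18=r, 8→(8−5)÷1=3=c, 13→(13−5)÷1=8=h.

perch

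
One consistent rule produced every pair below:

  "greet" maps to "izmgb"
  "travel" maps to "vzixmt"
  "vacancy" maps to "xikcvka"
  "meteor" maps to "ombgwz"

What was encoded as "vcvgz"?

tuner

Shifts by position in greet: pos 0: g→i (+2), pos 1: r→z (+8), pos 2: e→m (+8), pos 3: e→g (+2), pos 4: t→b (+8) — repeating every 3. The shifts repeat in a cycle of length 3: positions 0,1,… shift by +2, +8, +8, then the pattern repeats.
Decoding vcvgz: v−2=t, c−8=u, v−8=n, g−2=e, z−8=r.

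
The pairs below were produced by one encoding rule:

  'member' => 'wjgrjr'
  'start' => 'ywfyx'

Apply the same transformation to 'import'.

Read the word backwards and shift each letter +5.
Applying it to import: reverse → tropmi; then shift: t+5=y, r+5=w, o+5=t, p+5=u, m+5=r, i+5=n.

ywturn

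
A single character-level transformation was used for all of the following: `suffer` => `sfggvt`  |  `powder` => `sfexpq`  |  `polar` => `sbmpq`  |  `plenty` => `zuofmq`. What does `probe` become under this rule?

fcpsq

The output letters match the input read backwards, each shifted +1: suffer reversed is reffus. Two steps: reverse the string, then apply a Caesar shift of +1.
Applying it to probe: reverse → eborp; then shift: e+1=f, b+1=c, o+1=p, r+1=s, p+1=q.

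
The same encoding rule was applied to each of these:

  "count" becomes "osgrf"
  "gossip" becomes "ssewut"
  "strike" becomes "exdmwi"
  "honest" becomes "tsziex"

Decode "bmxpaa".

Shifts by position in count: pos 0: c→o (+12), pos 1: o→s (+4), pos 2: u→g (+12), pos 3: n→r (+4) — repeating every 2. The shifts repeat in a cycle of length 2: positions 0,1,… shift by +12, +4, then the pattern repeats.
Undoing it on bmxpaa: b−12=p, m−4=i, x−12=l, p−4=l, a−12=o, a−4=w.

pillow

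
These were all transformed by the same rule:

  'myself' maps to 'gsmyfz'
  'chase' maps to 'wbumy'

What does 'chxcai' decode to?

Compare letters: m→g is +20, y→s is +20, s→m is +20 — a constant shift. Each letter is shifted forward by 20 in the alphabet (a Caesar shift of +20).
Undoing it on chxcai: c−20=i, h−20=n, x−20=d, c−20=i, a−20=g, i−20=o.

indigo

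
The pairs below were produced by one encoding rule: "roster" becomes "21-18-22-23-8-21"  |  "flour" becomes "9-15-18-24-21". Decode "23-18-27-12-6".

toxic

Each letter is replaced by its alphabet position (a=1..z=26) + 3.
Decoding 23-18-27-12-6: 23→(23−3)÷1=20=t, 18→(18−3)÷1=15=o, 27→(27−3)÷1=24=x, 12→(12−3)÷1=9=i, 6→(6−3)÷1=3=c.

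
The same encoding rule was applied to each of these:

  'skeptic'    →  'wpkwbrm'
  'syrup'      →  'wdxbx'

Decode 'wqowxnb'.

In skeptic: s→w is +4, k→p is +5, e→k is +6, p→w is +7 — the shift increases by 1 each position. Each letter shifts forward by (position + 4), i.e. 4, 5, 6, … — the shift grows by one for each successive letter.
Decoding wqowxnb: w−4=s, q−5=l, o−6=i, w−7=p, x−8=p, n−9=e, b−10=r.

slipper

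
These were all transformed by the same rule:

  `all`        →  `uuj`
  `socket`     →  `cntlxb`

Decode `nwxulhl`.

The output letters match the input read backwards, each shifted +9: all reversed is lla. The word is reversed, then every letter is shifted forward by 9.
Undoing it on nwxulhl: shift back: n−9=e, w−9=n, x−9=o, u−9=l, l−9=c, h−9=y, l−9=c → enolcyc; then reverse → cyclone.

cyclone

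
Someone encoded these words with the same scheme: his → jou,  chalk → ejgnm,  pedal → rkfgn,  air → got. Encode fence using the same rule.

hkpek

The shift depends on letter class: consonant h→j is +2, but vowel i→o is +6. Vowels shift forward by 6 and consonants shift forward by 2.
On fence: f(cons)+2=h, e(vowel)+6=k, n(cons)+2=p, c(cons)+2=e, e(vowel)+6=k.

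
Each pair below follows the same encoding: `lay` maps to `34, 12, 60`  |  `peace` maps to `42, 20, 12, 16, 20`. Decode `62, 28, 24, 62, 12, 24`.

With a=1..z=26, the number is 2·pos + 10.
Reversing it on 62, 28, 24, 62, 12, 24: 62→(62−10)÷2=26=z, 28→(28−10)÷2=9=i, 24→(24−10)÷2=7=g, 62→(62−10)÷2=26=z, 12→(12−10)÷2=1=a, 24→(24−10)÷2=7=g.

zigzag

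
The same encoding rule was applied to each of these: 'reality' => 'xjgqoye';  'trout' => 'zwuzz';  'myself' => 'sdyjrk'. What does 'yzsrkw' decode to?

summer

Shifts by position in reality: pos 0: r→x (+6), pos 1: e→j (+5), pos 2: a→g (+6), pos 3: l→q (+5) — repeating every 2. A repeating key of period 2 is used — shifts +6, +5 over and over.
Reversing it on yzsrkw: y−6=s, z−5=u, s−6=m, r−5=m, k−6=e, w−5=r.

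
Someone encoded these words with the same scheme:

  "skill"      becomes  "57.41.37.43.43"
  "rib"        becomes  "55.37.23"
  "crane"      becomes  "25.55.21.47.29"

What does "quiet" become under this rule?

53.61.37.29.59

s(#19)→57 and k(#11)→41: differences scale by 2, so n = 2·pos + 19. The formula is n = 2×(alphabet index, a=1) + 19.
On quiet: q=17→53, u=21→61, i=9→37, e=5→29, t=20→59.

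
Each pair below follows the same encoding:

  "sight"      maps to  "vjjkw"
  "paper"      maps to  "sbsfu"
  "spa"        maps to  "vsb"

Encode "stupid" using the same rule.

The shift depends on letter class: consonant s→v is +3, but vowel i→j is +1. The rule splits by letter class: vowels +1, consonants +3.
Applying it to stupid: s(cons)+3=v, t(cons)+3=w, u(vowel)+1=v, p(cons)+3=s, i(vowel)+1=j, d(cons)+3=g.

vwvsjg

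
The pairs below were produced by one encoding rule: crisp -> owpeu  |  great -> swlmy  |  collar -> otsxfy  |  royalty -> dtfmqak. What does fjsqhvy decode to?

telecom

The shifts repeat in a cycle of length 3: positions 0,1,… shift by +12, +5, +7, then the pattern repeats.
Decoding fjsqhvy: f−12=t, j−5=e, s−7=l, q−12=e, h−5=c, v−7=o, y−12=m.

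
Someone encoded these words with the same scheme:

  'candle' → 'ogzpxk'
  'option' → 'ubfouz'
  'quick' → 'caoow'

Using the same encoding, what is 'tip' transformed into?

fob

The shift depends on letter class: consonant c→o is +12, but vowel a→g is +6. Two shifts are in play — +6 for a/e/i/o/u, +12 for every other letter.
On tip: t(cons)+12=f, i(vowel)+6=o, p(cons)+12=b.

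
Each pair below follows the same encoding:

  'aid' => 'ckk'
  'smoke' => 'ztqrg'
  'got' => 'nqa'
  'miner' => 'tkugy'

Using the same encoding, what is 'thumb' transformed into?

aowti

The shift depends on letter class: consonant d→k is +7, but vowel a→c is +2. Two shifts are in play — +2 for a/e/i/o/u, +7 for every other letter.
On thumb: t(cons)+7=a, h(cons)+7=o, u(vowel)+2=w, m(cons)+7=t, b(cons)+7=i.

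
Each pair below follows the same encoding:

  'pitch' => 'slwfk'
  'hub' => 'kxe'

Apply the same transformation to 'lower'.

Compare letters: p→s is +3, i→l is +3, t→w is +3 — a constant shift. This is a Caesar cipher with shift 3.
For lower: l+3=o, o+3=r, w+3=z, e+3=h, r+3=u.

orzhu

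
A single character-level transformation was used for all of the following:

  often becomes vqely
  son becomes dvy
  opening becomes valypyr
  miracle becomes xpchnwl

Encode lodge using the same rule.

wvorl

The shift depends on letter class: consonant f→q is +11, but vowel o→v is +7. The rule splits by letter class: vowels +7, consonants +11.
For lodge: l(cons)+11=w, o(vowel)+7=v, d(cons)+11=o, g(cons)+11=r, e(vowel)+7=l.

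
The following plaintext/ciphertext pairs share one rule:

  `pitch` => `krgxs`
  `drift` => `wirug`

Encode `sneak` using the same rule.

hmvzp

This is the alphabet-reversal cipher (Atbash): a becomes z, b becomes y, etc.
On sneak: s↔h, n↔m, e↔v, a↔z, k↔p.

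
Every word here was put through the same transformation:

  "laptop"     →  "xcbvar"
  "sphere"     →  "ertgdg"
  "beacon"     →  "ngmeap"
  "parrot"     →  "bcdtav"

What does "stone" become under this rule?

evapq

Shifts by position in laptop: pos 0: l→x (+12), pos 1: a→c (+2), pos 2: p→b (+12), pos 3: t→v (+2) — repeating every 2. A repeating key of period 2 is used — shifts +12, +2 over and over.
For stone: s+12=e, t+2=v, o+12=a, n+2=p, e+12=q.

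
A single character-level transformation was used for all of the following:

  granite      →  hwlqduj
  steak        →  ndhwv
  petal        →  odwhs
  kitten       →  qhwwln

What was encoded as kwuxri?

fourth

The word is reversed, then every letter is shifted forward by 3.
Undoing it on kwuxri: shift back: k−3=h, w−3=t, u−3=r, x−3=u, r−3=o, i−3=f → htruof; then reverse → fourth.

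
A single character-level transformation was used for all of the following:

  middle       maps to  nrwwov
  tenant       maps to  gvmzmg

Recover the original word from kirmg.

Each pair mirrors across the alphabet (m↔n, i↔r, d↔w): positions sum to 25. This is the alphabet-reversal cipher (Atbash): a becomes z, b becomes y, etc.
Undoing it on kirmg: k↔p, i↔r, r↔i, m↔n, g↔t.

print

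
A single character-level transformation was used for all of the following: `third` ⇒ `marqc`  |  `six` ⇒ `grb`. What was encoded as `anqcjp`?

gather

The output letters match the input read backwards, each shifted +9: third reversed is driht. Read the word backwards and shift each letter +9.
Reversing it on anqcjp: shift back: a−9=r, n−9=e, q−9=h, c−9=t, j−9=a, p−9=g → rehtag; then reverse → gather.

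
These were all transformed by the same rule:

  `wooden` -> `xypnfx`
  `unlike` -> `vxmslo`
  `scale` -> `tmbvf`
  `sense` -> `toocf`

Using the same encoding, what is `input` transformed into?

jxqeu

Shifts by position in wooden: pos 0: w→x (+1), pos 1: o→y (+10), pos 2: o→p (+1), pos 3: d→n (+10) — repeating every 2. The shifts repeat in a cycle of length 2: positions 0,1,… shift by +1, +10, then the pattern repeats.
On input: i+1=j, n+10=x, p+1=q, u+10=e, t+1=u.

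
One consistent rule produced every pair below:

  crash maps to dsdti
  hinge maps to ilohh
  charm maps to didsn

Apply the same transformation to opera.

rqhsd

Vowels shift forward by 3 and consonants shift forward by 1.
For opera: o(vowel)+3=r, p(cons)+1=q, e(vowel)+3=h, r(cons)+1=s, a(vowel)+3=d.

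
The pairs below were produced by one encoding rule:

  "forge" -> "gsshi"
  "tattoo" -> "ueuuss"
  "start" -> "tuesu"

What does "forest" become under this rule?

Two shifts are in play — +4 for a/e/i/o/u, +1 for every other letter.
Applying it to forest: f(cons)+1=g, o(vowel)+4=s, r(cons)+1=s, e(vowel)+4=i, s(cons)+1=t, t(cons)+1=u.

gssitu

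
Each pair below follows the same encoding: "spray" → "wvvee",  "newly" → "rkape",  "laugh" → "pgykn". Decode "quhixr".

It's a Vigenère-style cipher with numeric key [4,6,4]: position i shifts by key[i mod 3].
Reversing it on quhixr: q−4=m, u−6=o, h−4=d, i−4=e, x−6=r, r−4=n.

modern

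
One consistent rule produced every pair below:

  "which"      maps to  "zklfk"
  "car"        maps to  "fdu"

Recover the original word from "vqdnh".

Compare letters: w→z is +3, h→k is +3, i→l is +3 — a constant shift. Each letter is shifted forward by 3 in the alphabet (a Caesar shift of +3).
Undoing it on vqdnh: v−3=s, q−3=n, d−3=a, n−3=k, h−3=e.

snake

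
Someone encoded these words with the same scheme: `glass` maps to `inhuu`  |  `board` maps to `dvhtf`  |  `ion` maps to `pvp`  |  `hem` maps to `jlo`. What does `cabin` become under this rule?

ehdpp

The rule splits by letter class: vowels +7, consonants +2.
On cabin: c(cons)+2=e, a(vowel)+7=h, b(cons)+2=d, i(vowel)+7=p, n(cons)+2=p.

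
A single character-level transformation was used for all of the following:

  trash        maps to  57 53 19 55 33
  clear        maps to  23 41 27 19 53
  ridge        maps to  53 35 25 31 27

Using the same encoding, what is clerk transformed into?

With a=1..z=26, the number is 2·pos + 17.
For clerk: c=3→23, l=12→41, e=5→27, r=18→53, k=11→39.

23 41 27 53 39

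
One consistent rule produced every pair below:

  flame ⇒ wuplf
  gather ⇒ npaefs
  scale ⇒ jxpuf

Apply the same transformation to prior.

f(5)→w(22) and l(11)→u(20) fit y≡17x+15 (mod 26); the inverse of 17 mod 26 is 23. Each letter's alphabet position (a=0..z=25) is mapped through 17·x+15 mod 26 — an affine cipher.
For prior: p(15)→17·15+15≡10=k; r(17)→17·17+15≡18=s; i(8)→17·8+15≡21=v; o(14)→17·14+15≡19=t; r(17)→17·17+15≡18=s (all mod 26).

ksvts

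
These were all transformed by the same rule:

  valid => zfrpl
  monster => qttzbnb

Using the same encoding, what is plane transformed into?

tqgum

In valid: v→z is +4, a→f is +5, l→r is +6, i→p is +7 — the shift increases by 1 each position. Each letter shifts forward by (position + 4), i.e. 4, 5, 6, … — the shift grows by one for each successive letter.
Applying it to plane: p+4=t, l+5=q, a+6=g, n+7=u, e+8=m.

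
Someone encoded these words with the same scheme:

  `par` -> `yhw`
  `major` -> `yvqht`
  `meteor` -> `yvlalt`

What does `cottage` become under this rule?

lnhaavj

The output letters match the input read backwards, each shifted +7: par reversed is rap. Read the word backwards and shift each letter +7.
For cottage: reverse → egattoc; then shift: e+7=l, g+7=n, a+7=h, t+7=a, t+7=a, o+7=v, c+7=j.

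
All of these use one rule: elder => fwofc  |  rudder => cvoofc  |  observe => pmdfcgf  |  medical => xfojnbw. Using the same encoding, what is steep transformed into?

The shift depends on letter class: consonant l→w is +11, but vowel e→f is +1. Two shifts are in play — +1 for a/e/i/o/u, +11 for every other letter.
On steep: s(cons)+11=d, t(cons)+11=e, e(vowel)+1=f, e(vowel)+1=f, p(cons)+11=a.

deffa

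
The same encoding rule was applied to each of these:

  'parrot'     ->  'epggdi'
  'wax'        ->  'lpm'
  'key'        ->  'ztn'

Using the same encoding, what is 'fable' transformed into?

upqat

Compare letters: p→e is +15, a→p is +15, r→g is +15 — a constant shift. Each letter is shifted forward by 15 in the alphabet (a Caesar shift of +15).
Applying it to fable: f+15=u, a+15=p, b+15=q, l+15=a, e+15=t.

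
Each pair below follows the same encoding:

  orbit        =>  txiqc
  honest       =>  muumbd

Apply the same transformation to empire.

The shift increases by 1 at each position, starting from +5: 5, 6, 7, ….
Applying it to empire: e+5=j, m+6=s, p+7=w, i+8=q, r+9=a, e+10=o.

jswqao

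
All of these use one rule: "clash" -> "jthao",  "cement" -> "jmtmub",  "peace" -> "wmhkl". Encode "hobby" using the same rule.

owijf

It's a Vigenère-style cipher with numeric key [7,8]: position i shifts by key[i mod 2].
Applying it to hobby: h+7=o, o+8=w, b+7=i, b+8=j, y+7=f.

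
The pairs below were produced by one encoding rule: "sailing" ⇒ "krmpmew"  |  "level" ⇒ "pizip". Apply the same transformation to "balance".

The output letters match the input read backwards, each shifted +4: sailing reversed is gnilias. Read the word backwards and shift each letter +4.
On balance: reverse → ecnalab; then shift: e+4=i, c+4=g, n+4=r, a+4=e, l+4=p, a+4=e, b+4=f.

igrepef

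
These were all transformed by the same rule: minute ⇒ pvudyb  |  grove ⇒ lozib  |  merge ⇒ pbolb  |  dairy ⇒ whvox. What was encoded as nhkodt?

m(12)→p(15) and i(8)→v(21) fit y≡5x+7 (mod 26); the inverse of 5 mod 26 is 21. Treating letters as 0–25, the rule is x ↦ 5x + 7 (mod 26).
Reversing it on nhkodt: n(13)→21·(13−7)≡22=w; h(7)→21·(7−7)≡0=a; k(10)→21·(10−7)≡11=l; o(14)→21·(14−7)≡17=r; d(3)→21·(3−7)≡20=u; t(19)→21·(19−7)≡18=s (all mod 26).

walrus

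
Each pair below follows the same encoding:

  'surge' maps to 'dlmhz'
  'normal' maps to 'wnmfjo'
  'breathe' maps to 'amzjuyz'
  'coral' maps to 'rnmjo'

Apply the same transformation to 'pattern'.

s(18)→d(3) and u(20)→l(11) fit y≡17x+9 (mod 26); the inverse of 17 mod 26 is 23. Each letter's alphabet position (a=0..z=25) is mapped through 17·x+9 mod 26 — an affine cipher.
Applying it to pattern: p(15)→17·15+9≡4=e; a(0)→17·0+9≡9=j; t(19)→17·19+9≡20=u; t(19)→17·19+9≡20=u; e(4)→17·4+9≡25=z; r(17)→17·17+9≡12=m; n(13)→17·13+9≡22=w (all mod 26).

ejuuzmw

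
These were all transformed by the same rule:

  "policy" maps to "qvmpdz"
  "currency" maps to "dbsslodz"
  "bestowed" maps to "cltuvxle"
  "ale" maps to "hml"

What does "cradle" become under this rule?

dsheml

The shift depends on letter class: consonant p→q is +1, but vowel o→v is +7. Two shifts are in play — +7 for a/e/i/o/u, +1 for every other letter.
Applying it to cradle: c(cons)+1=d, r(cons)+1=s, a(vowel)+7=h, d(cons)+1=e, l(cons)+1=m, e(vowel)+7=l.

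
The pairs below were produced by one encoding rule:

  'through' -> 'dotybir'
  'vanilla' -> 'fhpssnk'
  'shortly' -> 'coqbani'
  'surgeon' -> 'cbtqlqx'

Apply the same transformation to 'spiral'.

A repeating key of period 3 is used — shifts +10, +7, +2 over and over.
For spiral: s+10=c, p+7=w, i+2=k, r+10=b, a+7=h, l+2=n.

cwkbhn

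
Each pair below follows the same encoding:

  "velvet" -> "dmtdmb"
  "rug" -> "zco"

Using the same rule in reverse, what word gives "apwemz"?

Compare letters: v→d is +8, e→m is +8, l→t is +8 — a constant shift. This is a Caesar cipher with shift 8.
Decoding apwemz: a−8=s, p−8=h, w−8=o, e−8=w, m−8=e, z−8=r.

shower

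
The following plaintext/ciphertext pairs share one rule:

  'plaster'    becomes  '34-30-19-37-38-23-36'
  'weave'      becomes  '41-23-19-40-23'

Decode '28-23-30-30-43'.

p is letter #16 and maps to 34: an offset of 18. Letters become their 1-based position plus 18 (so a→19, b→20, …).
Reversing it on 28-23-30-30-43: 28→(28−18)÷1=10=j, 23→(23−18)÷1=5=e, 30→(30−18)÷1=12=l, 30→(30−18)÷1=12=l, 43→(43−18)÷1=25=y.

jelly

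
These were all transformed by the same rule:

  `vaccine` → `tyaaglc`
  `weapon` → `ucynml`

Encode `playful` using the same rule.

njywdsj

Each letter is shifted forward by 24 in the alphabet (a Caesar shift of +24).
On playful: p+24=n, l+24=j, a+24=y, y+24=w, f+24=d, u+24=s, l+24=j.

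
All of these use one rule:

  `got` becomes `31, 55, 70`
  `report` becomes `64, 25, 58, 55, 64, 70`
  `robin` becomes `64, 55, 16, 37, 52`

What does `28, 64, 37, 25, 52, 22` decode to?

g(#7)→31 and o(#15)→55: differences scale by 3, so n = 3·pos + 10. The formula is n = 3×(alphabet index, a=1) + 10.
Undoing it on 28, 64, 37, 25, 52, 22: 28→(28−10)÷3=6=f, 64→(64−10)÷3=18=r, 37→(37−10)÷3=9=i, 25→(25−10)÷3=5=e, 52→(52−10)÷3=14=n, 22→(22−10)÷3=4=d.

friend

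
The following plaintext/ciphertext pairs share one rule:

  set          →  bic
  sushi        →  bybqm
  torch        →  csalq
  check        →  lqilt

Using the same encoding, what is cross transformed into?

lasbb

The shift depends on letter class: consonant s→b is +9, but vowel e→i is +4. Two shifts are in play — +4 for a/e/i/o/u, +9 for every other letter.
For cross: c(cons)+9=l, r(cons)+9=a, o(vowel)+4=s, s(cons)+9=b, s(cons)+9=b.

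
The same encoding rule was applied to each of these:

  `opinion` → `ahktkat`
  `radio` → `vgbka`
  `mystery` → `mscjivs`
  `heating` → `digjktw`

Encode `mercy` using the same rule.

mivus

o(14)→a(0) and p(15)→h(7) fit y≡7x+6 (mod 26); the inverse of 7 mod 26 is 15. This is an affine cipher: with a=0,…,z=25, each position x becomes (7x+6) mod 26.
On mercy: m(12)→7·12+6≡12=m; e(4)→7·4+6≡8=i; r(17)→7·17+6≡21=v; c(2)→7·2+6≡20=u; y(24)→7·24+6≡18=s (all mod 26).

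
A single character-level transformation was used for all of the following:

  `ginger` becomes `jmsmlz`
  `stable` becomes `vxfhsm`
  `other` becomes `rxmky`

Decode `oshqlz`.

Each letter shifts forward by (position + 3), i.e. 3, 4, 5, … — the shift grows by one for each successive letter.
Undoing it on oshqlz: o−3=l, s−4=o, h−5=c, q−6=k, l−7=e, z−8=r.

locker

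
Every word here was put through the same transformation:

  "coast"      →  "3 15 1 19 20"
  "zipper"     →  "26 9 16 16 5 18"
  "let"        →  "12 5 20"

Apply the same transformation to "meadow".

c is letter #3 and maps to 3: an offset of 0. Each letter is replaced by its alphabet position (a=1, b=2, …, z=26).
For meadow: m=13→13, e=5→5, a=1→1, d=4→4, o=15→15, w=23→23.

13 5 1 4 15 23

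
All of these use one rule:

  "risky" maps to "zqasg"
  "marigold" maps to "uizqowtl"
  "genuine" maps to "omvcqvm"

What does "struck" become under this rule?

Compare letters: r→z is +8, i→q is +8, s→a is +8 — a constant shift. It's a constant shift of +8 (ROT8).
For struck: s+8=a, t+8=b, r+8=z, u+8=c, c+8=k, k+8=s.

abzcks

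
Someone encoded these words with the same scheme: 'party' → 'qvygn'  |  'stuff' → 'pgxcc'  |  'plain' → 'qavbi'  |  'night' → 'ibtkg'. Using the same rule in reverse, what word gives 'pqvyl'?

p(15)→q(16) and a(0)→v(21) fit y≡17x+21 (mod 26); the inverse of 17 mod 26 is 23. This is an affine cipher: with a=0,…,z=25, each position x becomes (17x+21) mod 26.
Undoing it on pqvyl: p(15)→23·(15−21)≡18=s; q(16)→23·(16−21)≡15=p; v(21)→23·(21−21)≡0=a; y(24)→23·(24−21)≡17=r; l(11)→23·(11−21)≡4=e (all mod 26).

spare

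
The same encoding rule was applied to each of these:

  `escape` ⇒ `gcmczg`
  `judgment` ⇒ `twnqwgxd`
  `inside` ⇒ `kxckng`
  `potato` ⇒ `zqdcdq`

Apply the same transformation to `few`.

The shift depends on letter class: consonant s→c is +10, but vowel e→g is +2. Two shifts are in play — +2 for a/e/i/o/u, +10 for every other letter.
On few: f(cons)+10=p, e(vowel)+2=g, w(cons)+10=g.

pgg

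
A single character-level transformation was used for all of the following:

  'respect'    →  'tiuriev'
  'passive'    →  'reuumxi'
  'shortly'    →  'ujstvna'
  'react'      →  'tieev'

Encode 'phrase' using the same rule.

The shift depends on letter class: consonant r→t is +2, but vowel e→i is +4. Vowels shift forward by 4 and consonants shift forward by 2.
On phrase: p(cons)+2=r, h(cons)+2=j, r(cons)+2=t, a(vowel)+4=e, s(cons)+2=u, e(vowel)+4=i.

rjteui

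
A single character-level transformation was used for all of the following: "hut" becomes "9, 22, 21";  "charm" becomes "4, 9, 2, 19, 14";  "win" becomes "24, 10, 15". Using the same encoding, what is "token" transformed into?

The number is (letter's place in the alphabet, a=1) + 1.
On token: t=20→21, o=15→16, k=11→12, e=5→6, n=14→15.

21, 16, 12, 6, 15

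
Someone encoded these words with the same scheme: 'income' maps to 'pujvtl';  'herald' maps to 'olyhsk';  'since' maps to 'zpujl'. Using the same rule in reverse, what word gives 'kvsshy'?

dollar

Compare letters: i→p is +7, n→u is +7, c→j is +7 — a constant shift. Each letter is shifted forward by 7 in the alphabet (a Caesar shift of +7).
Undoing it on kvsshy: k−7=d, v−7=o, s−7=l, s−7=l, h−7=a, y−7=r.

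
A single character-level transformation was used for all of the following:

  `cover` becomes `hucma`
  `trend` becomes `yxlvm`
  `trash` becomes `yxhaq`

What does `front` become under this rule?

In cover: c→h is +5, o→u is +6, v→c is +7, e→m is +8 — the shift increases by 1 each position. The shift increases by 1 at each position, starting from +5: 5, 6, 7, ….
For front: f+5=k, r+6=x, o+7=v, n+8=v, t+9=c.

kxvvc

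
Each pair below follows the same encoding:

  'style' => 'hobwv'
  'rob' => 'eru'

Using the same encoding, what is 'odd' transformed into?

ggr

Read the word backwards and shift each letter +3.
Applying it to odd: reverse → ddo; then shift: d+3=g, d+3=g, o+3=r.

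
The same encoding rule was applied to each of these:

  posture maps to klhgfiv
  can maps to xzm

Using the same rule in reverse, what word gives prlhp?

kiosk

Each pair mirrors across the alphabet (p↔k, o↔l, s↔h): positions sum to 25. Letters are reflected about the middle of the alphabet (position → 25−position): Atbash.
Undoing it on prlhp: p↔k, r↔i, l↔o, h↔s, p↔k.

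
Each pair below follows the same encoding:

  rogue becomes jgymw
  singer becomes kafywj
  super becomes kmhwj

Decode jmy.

rug

Compare letters: r→j is +18, o→g is +18, g→y is +18 — a constant shift. This is a Caesar cipher with shift 18.
Decoding jmy: j−18=r, m−18=u, y−18=g.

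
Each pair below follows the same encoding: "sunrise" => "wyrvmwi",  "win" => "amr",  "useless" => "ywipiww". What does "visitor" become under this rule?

zmwmxsv

It's a constant shift of +4 (ROT4).
For visitor: v+4=z, i+4=m, s+4=w, i+4=m, t+4=x, o+4=s, r+4=v.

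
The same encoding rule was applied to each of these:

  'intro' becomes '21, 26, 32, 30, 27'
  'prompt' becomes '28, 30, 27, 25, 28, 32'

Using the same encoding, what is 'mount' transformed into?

i is letter #9 and maps to 21: an offset of 12. The number is (letter's place in the alphabet, a=1) + 12.
For mount: m=13→25, o=15→27, u=21→33, n=14→26, t=20→32.

25, 27, 33, 26, 32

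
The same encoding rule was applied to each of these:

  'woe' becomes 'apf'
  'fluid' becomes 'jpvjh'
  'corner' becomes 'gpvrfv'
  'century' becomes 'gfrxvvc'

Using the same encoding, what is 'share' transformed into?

The shift depends on letter class: consonant w→a is +4, but vowel o→p is +1. Vowels shift forward by 1 and consonants shift forward by 4.
On share: s(cons)+4=w, h(cons)+4=l, a(vowel)+1=b, r(cons)+4=v, e(vowel)+1=f.

wlbvf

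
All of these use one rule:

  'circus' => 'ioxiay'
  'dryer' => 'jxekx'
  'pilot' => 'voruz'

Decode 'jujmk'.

Compare letters: c→i is +6, i→o is +6, r→x is +6 — a constant shift. Every letter moves 6 places later in the alphabet, wrapping around z→a.
Reversing it on jujmk: j−6=d, u−6=o, j−6=d, m−6=g, k−6=e.

dodge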